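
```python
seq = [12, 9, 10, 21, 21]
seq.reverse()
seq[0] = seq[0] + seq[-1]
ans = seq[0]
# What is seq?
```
Trace:
  seq=[12, 9, 10, 21, 21]
  seq=[21, 21, 10, 9, 12]
  seq=[33, 21, 10, 9, 12]
  seq=[33, 21, 10, 9, 12], ans=33

Final answer: [33, 21, 10, 9, 12]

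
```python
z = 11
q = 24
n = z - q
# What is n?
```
Trace:
  z=11
  z=11, q=24
  z=11, q=24, n=-13

Final answer: -13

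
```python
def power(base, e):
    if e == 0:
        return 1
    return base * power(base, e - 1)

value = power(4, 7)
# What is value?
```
Call trace:
power(base=4, e=7)
  power(base=4, e=6)
    power(base=4, e=5)
      power(base=4, e=4)
        power(base=4, e=3)
          power(base=4, e=2)
            power(base=4, e=1)
              power(base=4, e=0)
              -> return 1
            -> return 4
          -> return 16
        -> return 64
      -> return 256
    -> return 1024
  -> return 4096
-> return 16384

Final answer: 16384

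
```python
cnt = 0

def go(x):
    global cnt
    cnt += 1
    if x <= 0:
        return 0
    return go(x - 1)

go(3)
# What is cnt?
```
Call trace:
go(x=3)
  go(x=2)
    go(x=1)
      go(x=0)
      -> return 0
    -> return 0
  -> return 0
-> return 0

cnt is incremented once per call. go is entered once for each x = 3, 2, 1, 0 (the x <= 0 call returns without recursing), i.e. 3 + 1 calls.
cnt = 4

Final answer: 4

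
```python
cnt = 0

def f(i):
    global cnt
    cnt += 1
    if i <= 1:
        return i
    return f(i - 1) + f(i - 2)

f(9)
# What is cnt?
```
Call trace (a repeated sub-call is expanded the first time; later identical calls just restate its return value):
f(i=9)
  f(i=8)
    f(i=7)
      f(i=6)
        f(i=5)
          f(i=4)
            f(i=3)
              f(i=2)
                f(i=1)
                -> return 1
                f(i=0)
                -> return 0
              -> return 1
              f(i=1)
              -> return 1
            -> return 2
            f(i=2) -> return 1  (same call as traced above)
          -> return 3
          f(i=3) -> return 2  (same call as traced above)
        -> return 5
        f(i=4) -> return 3  (same call as traced above)
      -> return 8
      f(i=5) -> return 5  (same call as traced above)
    -> return 13
    f(i=6) -> return 8  (same call as traced above)
  -> return 21
  f(i=7) -> return 13  (same call as traced above)
-> return 34

cnt is incremented once per call, so count the calls in each subtree. Let C(i) = number of calls made by f(i).
C(0) = C(1) = 1 (base case, no recursion); C(i) = 1 + C(i - 1) + C(i - 2) otherwise.
C(2) = 1 + C(1) + C(0) = 1 + 1 + 1 = 3
C(3) = 1 + C(2) + C(1) = 1 + 3 + 1 = 5
C(4) = 1 + C(3) + C(2) = 1 + 5 + 3 = 9
C(5) = 1 + C(4) + C(3) = 1 + 9 + 5 = 15
C(6) = 1 + C(5) + C(4) = 1 + 15 + 9 = 25
C(7) = 1 + C(6) + C(5) = 1 + 25 + 15 = 41
C(8) = 1 + C(7) + C(6) = 1 + 41 + 25 = 67
C(9) = 1 + C(8) + C(7) = 1 + 67 + 41 = 109
cnt = C(9) = 109

Final answer: 109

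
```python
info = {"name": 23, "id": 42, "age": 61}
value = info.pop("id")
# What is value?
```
Trace:
  info={'name': 23, 'id': 42, 'age': 61}
  info={'name': 23, 'age': 61}, value=42

Final answer: 42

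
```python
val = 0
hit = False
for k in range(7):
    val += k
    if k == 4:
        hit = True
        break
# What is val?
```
Trace:
  val=0
  val=0, hit=False
  val=0, hit=False, k=0
  val=1, hit=False, k=1
  val=3, hit=False, k=2
  val=6, hit=False, k=3
  val=10, hit=True, k=4

Final answer: 10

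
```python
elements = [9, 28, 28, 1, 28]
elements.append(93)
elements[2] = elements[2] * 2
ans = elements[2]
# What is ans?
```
Trace:
  elements=[9, 28, 28, 1, 28]
  elements=[9, 28, 28, 1, 28, 93]
  elements=[9, 28, 56, 1, 28, 93]
  elements=[9, 28, 56, 1, 28, 93], ans=56

Final answer: 56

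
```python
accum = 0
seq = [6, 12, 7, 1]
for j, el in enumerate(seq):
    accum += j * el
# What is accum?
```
Trace:
  accum=0
  accum=0, j=0, el=6
  accum=12, j=1, el=12
  accum=26, j=2, el=7
  accum=29, j=3, el=1

Final answer: 29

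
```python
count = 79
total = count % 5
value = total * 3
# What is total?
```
Trace:
  count=79
  count=79, total=4
  count=79, total=4, value=12

Final answer: 4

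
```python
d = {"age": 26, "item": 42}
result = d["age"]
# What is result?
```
Trace:
  d={'age': 26, 'item': 42}
  d={'age': 26, 'item': 42}, result=26

Final answer: 26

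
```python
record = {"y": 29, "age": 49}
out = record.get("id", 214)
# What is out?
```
Trace:
  record={'y': 29, 'age': 49}
  record={'y': 29, 'age': 49}, out=214

Final answer: 214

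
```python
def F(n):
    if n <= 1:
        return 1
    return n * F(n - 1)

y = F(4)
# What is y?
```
Call trace:
F(n=4)
  F(n=3)
    F(n=2)
      F(n=1)
      -> return 1
    -> return 2
  -> return 6
-> return 24

Final answer: 24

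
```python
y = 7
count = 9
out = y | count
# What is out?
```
Trace:
  y=7
  y=7, count=9
  y=7, count=9, out=15

Final answer: 15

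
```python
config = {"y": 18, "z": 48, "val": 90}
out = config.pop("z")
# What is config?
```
Trace:
  config={'y': 18, 'z': 48, 'val': 90}
  config={'y': 18, 'val': 90}, out=48

Final answer: {'y': 18, 'val': 90}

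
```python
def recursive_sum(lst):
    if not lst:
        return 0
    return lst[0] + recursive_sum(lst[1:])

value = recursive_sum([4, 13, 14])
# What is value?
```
Call trace:
recursive_sum(lst=[4, 13, 14])
  recursive_sum(lst=[13, 14])
    recursive_sum(lst=[14])
      recursive_sum(lst=[])
      -> return 0
    -> return 14
  -> return 27
-> return 31

Final answer: 31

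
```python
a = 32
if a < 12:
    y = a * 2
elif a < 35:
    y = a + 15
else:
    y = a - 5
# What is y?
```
Trace:
  a=32
  a=32, y=47

Final answer: 47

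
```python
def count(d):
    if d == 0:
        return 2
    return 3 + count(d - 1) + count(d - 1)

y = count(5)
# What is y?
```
Call trace (a repeated sub-call is expanded the first time; later identical calls just restate its return value):
count(d=5)
  count(d=4)
    count(d=3)
      count(d=2)
        count(d=1)
          count(d=0)
          -> return 2
          count(d=0)
          -> return 2
        -> return 7
        count(d=1) -> return 7  (same call as traced above)
      -> return 17
      count(d=2) -> return 17  (same call as traced above)
    -> return 37
    count(d=3) -> return 37  (same call as traced above)
  -> return 77
  count(d=4) -> return 77  (same call as traced above)
-> return 157

Final answer: 157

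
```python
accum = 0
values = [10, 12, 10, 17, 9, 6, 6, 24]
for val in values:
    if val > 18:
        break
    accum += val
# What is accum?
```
Trace:
  accum=0
  accum=10, val=10
  accum=22, val=12
  accum=32, val=10
  accum=49, val=17
  accum=58, val=9
  accum=64, val=6
  accum=70, val=6
  accum=70, val=24

Final answer: 70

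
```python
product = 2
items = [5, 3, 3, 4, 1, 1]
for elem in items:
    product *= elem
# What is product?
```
Trace:
  product=2
  product=10, elem=5
  product=30, elem=3
  product=90, elem=3
  product=360, elem=4
  product=360, elem=1
  product=360, elem=1

Final answer: 360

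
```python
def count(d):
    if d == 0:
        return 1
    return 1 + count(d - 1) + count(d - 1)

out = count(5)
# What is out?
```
Call trace (a repeated sub-call is expanded the first time; later identical calls just restate its return value):
count(d=5)
  count(d=4)
    count(d=3)
      count(d=2)
        count(d=1)
          count(d=0)
          -> return 1
          count(d=0)
          -> return 1
        -> return 3
        count(d=1) -> return 3  (same call as traced above)
      -> return 7
      count(d=2) -> return 7  (same call as traced above)
    -> return 15
    count(d=3) -> return 15  (same call as traced above)
  -> return 31
  count(d=4) -> return 31  (same call as traced above)
-> return 63

Final answer: 63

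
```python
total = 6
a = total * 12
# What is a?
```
Trace:
  total=6
  total=6, a=72

Final answer: 72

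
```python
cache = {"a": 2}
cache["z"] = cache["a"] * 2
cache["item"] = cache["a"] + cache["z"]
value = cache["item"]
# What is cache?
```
Trace:
  cache={'a': 2}
  cache={'a': 2, 'z': 4}
  cache={'a': 2, 'z': 4, 'item': 6}
  cache={'a': 2, 'z': 4, 'item': 6}, value=6

Final answer: {'a': 2, 'z': 4, 'item': 6}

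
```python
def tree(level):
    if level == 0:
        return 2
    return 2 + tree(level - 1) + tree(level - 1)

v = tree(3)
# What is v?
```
Call trace (a repeated sub-call is expanded the first time; later identical calls just restate its return value):
tree(level=3)
  tree(level=2)
    tree(level=1)
      tree(level=0)
      -> return 2
      tree(level=0)
      -> return 2
    -> return 6
    tree(level=1) -> return 6  (same call as traced above)
  -> return 14
  tree(level=2) -> return 14  (same call as traced above)
-> return 30

Final answer: 30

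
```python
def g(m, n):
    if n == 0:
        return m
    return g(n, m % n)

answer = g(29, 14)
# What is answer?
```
Call trace:
g(m=29, n=14)
  g(m=14, n=1)
    g(m=1, n=0)
    -> return 1
  -> return 1
-> return 1

Final answer: 1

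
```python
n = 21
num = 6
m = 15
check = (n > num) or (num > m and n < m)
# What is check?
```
Trace:
  n=21
  n=21, num=6
  n=21, num=6, m=15
  n=21, num=6, m=15, check=True

Final answer: True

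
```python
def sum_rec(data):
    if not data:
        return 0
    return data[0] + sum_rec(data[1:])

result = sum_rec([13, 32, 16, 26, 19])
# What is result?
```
Call trace:
sum_rec(data=[13, 32, 16, 26, 19])
  sum_rec(data=[32, 16, 26, 19])
    sum_rec(data=[16, 26, 19])
      sum_rec(data=[26, 19])
        sum_rec(data=[19])
          sum_rec(data=[])
          -> return 0
        -> return 19
      -> return 45
    -> return 61
  -> return 93
-> return 106

Final answer: 106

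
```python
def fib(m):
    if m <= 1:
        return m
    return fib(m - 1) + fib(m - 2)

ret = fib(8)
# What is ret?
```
Call trace (a repeated sub-call is expanded the first time; later identical calls just restate its return value):
fib(m=8)
  fib(m=7)
    fib(m=6)
      fib(m=5)
        fib(m=4)
          fib(m=3)
            fib(m=2)
              fib(m=1)
              -> return 1
              fib(m=0)
              -> return 0
            -> return 1
            fib(m=1)
            -> return 1
          -> return 2
          fib(m=2) -> return 1  (same call as traced above)
        -> return 3
        fib(m=3) -> return 2  (same call as traced above)
      -> return 5
      fib(m=4) -> return 3  (same call as traced above)
    -> return 8
    fib(m=5) -> return 5  (same call as traced above)
  -> return 13
  fib(m=6) -> return 8  (same call as traced above)
-> return 21

Final answer: 21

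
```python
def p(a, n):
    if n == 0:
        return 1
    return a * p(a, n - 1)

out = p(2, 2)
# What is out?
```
Call trace:
p(a=2, n=2)
  p(a=2, n=1)
    p(a=2, n=0)
    -> return 1
  -> return 2
-> return 4

Final answer: 4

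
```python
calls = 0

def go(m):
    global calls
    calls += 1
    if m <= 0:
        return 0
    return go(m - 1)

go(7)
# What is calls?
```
Call trace:
go(m=7)
  go(m=6)
    go(m=5)
      go(m=4)
        go(m=3)
          go(m=2)
            go(m=1)
              go(m=0)
              -> return 0
            -> return 0
          -> return 0
        -> return 0
      -> return 0
    -> return 0
  -> return 0
-> return 0

calls is incremented once per call. go is entered once for each m = 7, 6, 5, 4, 3, 2, 1, 0 (the m <= 0 call returns without recursing), i.e. 7 + 1 calls.
calls = 8

Final answer: 8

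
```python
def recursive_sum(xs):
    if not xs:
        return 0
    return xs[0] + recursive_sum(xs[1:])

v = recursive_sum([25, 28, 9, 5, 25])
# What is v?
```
Call trace:
recursive_sum(xs=[25, 28, 9, 5, 25])
  recursive_sum(xs=[28, 9, 5, 25])
    recursive_sum(xs=[9, 5, 25])
      recursive_sum(xs=[5, 25])
        recursive_sum(xs=[25])
          recursive_sum(xs=[])
          -> return 0
        -> return 25
      -> return 30
    -> return 39
  -> return 67
-> return 92

Final answer: 92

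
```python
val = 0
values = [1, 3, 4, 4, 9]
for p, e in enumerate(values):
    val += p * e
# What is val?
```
Trace:
  val=0
  val=0, p=0, e=1
  val=3, p=1, e=3
  val=11, p=2, e=4
  val=23, p=3, e=4
  val=59, p=4, e=9

Final answer: 59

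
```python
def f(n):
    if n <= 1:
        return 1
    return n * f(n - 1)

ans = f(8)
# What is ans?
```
Call trace:
f(n=8)
  f(n=7)
    f(n=6)
      f(n=5)
        f(n=4)
          f(n=3)
            f(n=2)
              f(n=1)
              -> return 1
            -> return 2
          -> return 6
        -> return 24
      -> return 120
    -> return 720
  -> return 5040
-> return 40320

Final answer: 40320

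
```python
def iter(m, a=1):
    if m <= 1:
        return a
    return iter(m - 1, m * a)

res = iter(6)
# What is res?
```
Call trace:
iter(m=6, a=1)
  iter(m=5, a=6)
    iter(m=4, a=30)
      iter(m=3, a=120)
        iter(m=2, a=360)
          iter(m=1, a=720)
          -> return 720
        -> return 720
      -> return 720
    -> return 720
  -> return 720
-> return 720

Final answer: 720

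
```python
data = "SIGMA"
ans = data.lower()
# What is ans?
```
Trace:
  data='SIGMA'
  data='SIGMA', ans='sigma'

Final answer: 'sigma'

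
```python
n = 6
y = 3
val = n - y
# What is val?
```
Trace:
  n=6
  n=6, y=3
  n=6, y=3, val=3

Final answer: 3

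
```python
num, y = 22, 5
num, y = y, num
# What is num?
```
Trace:
  num=22, y=5
  num=5, y=22

Final answer: 5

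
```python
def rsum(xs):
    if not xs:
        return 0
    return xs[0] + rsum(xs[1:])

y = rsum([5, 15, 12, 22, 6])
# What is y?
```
Call trace:
rsum(xs=[5, 15, 12, 22, 6])
  rsum(xs=[15, 12, 22, 6])
    rsum(xs=[12, 22, 6])
      rsum(xs=[22, 6])
        rsum(xs=[6])
          rsum(xs=[])
          -> return 0
        -> return 6
      -> return 28
    -> return 40
  -> return 55
-> return 60

Final answer: 60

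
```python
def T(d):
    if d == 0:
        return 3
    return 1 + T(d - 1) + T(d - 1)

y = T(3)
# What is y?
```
Call trace (a repeated sub-call is expanded the first time; later identical calls just restate its return value):
T(d=3)
  T(d=2)
    T(d=1)
      T(d=0)
      -> return 3
      T(d=0)
      -> return 3
    -> return 7
    T(d=1) -> return 7  (same call as traced above)
  -> return 15
  T(d=2) -> return 15  (same call as traced above)
-> return 31

Final answer: 31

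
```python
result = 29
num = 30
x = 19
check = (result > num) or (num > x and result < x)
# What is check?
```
Trace:
  result=29
  result=29, num=30
  result=29, num=30, x=19
  result=29, num=30, x=19, check=False

Final answer: False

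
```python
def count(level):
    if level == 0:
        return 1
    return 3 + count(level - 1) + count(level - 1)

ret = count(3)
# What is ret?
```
Call trace (a repeated sub-call is expanded the first time; later identical calls just restate its return value):
count(level=3)
  count(level=2)
    count(level=1)
      count(level=0)
      -> return 1
      count(level=0)
      -> return 1
    -> return 5
    count(level=1) -> return 5  (same call as traced above)
  -> return 13
  count(level=2) -> return 13  (same call as traced above)
-> return 29

Final answer: 29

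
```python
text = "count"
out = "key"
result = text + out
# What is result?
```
Trace:
  text='count'
  text='count', out='key'
  text='count', out='key', result='countkey'

Final answer: 'countkey'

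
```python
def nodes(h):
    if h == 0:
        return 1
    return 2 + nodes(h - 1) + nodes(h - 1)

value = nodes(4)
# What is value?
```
Call trace (a repeated sub-call is expanded the first time; later identical calls just restate its return value):
nodes(h=4)
  nodes(h=3)
    nodes(h=2)
      nodes(h=1)
        nodes(h=0)
        -> return 1
        nodes(h=0)
        -> return 1
      -> return 4
      nodes(h=1) -> return 4  (same call as traced above)
    -> return 10
    nodes(h=2) -> return 10  (same call as traced above)
  -> return 22
  nodes(h=3) -> return 22  (same call as traced above)
-> return 46

Final answer: 46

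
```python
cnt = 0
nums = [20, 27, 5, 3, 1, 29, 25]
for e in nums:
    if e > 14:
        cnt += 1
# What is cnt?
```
Trace:
  cnt=0
  cnt=1, e=20
  cnt=2, e=27
  cnt=2, e=5
  cnt=2, e=3
  cnt=2, e=1
  cnt=3, e=29
  cnt=4, e=25

Final answer: 4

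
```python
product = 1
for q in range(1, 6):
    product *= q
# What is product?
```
Trace:
  product=1
  product=1, q=1
  product=2, q=2
  product=6, q=3
  product=24, q=4
  product=120, q=5

Final answer: 120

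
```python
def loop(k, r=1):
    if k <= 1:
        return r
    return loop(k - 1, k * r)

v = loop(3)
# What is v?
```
Call trace:
loop(k=3, r=1)
  loop(k=2, r=3)
    loop(k=1, r=6)
    -> return 6
  -> return 6
-> return 6

Final answer: 6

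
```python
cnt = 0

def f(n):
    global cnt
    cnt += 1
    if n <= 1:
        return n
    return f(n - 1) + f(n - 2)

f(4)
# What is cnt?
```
Call trace (a repeated sub-call is expanded the first time; later identical calls just restate its return value):
f(n=4)
  f(n=3)
    f(n=2)
      f(n=1)
      -> return 1
      f(n=0)
      -> return 0
    -> return 1
    f(n=1)
    -> return 1
  -> return 2
  f(n=2) -> return 1  (same call as traced above)
-> return 3

cnt is incremented once per call, so count the calls in each subtree. Let C(n) = number of calls made by f(n).
C(0) = C(1) = 1 (base case, no recursion); C(n) = 1 + C(n - 1) + C(n - 2) otherwise.
C(2) = 1 + C(1) + C(0) = 1 + 1 + 1 = 3
C(3) = 1 + C(2) + C(1) = 1 + 3 + 1 = 5
C(4) = 1 + C(3) + C(2) = 1 + 5 + 3 = 9
cnt = C(4) = 9

Final answer: 9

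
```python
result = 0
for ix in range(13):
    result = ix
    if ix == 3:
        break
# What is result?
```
Trace:
  result=0
  result=0, ix=0
  result=1, ix=1
  result=2, ix=2
  result=3, ix=3

Final answer: 3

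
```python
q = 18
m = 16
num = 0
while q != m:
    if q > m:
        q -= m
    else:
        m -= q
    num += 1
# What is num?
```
Trace:
  q=18
  q=18, m=16
  q=18, m=16, num=0
  q=2, m=16, num=1
  q=2, m=14, num=2
  q=2, m=12, num=3
  q=2, m=10, num=4
  q=2, m=8, num=5
  q=2, m=6, num=6
  q=2, m=4, num=7
  q=2, m=2, num=8

Final answer: 8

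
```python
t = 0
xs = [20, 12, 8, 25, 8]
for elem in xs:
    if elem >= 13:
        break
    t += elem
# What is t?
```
Trace:
  t=0
  t=0, elem=20

Final answer: 0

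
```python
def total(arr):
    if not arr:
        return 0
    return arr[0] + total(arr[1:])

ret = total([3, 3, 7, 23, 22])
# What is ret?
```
Call trace:
total(arr=[3, 3, 7, 23, 22])
  total(arr=[3, 7, 23, 22])
    total(arr=[7, 23, 22])
      total(arr=[23, 22])
        total(arr=[22])
          total(arr=[])
          -> return 0
        -> return 22
      -> return 45
    -> return 52
  -> return 55
-> return 58

Final answer: 58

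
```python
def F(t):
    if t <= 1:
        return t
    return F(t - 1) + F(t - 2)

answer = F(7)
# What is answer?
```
Call trace (a repeated sub-call is expanded the first time; later identical calls just restate its return value):
F(t=7)
  F(t=6)
    F(t=5)
      F(t=4)
        F(t=3)
          F(t=2)
            F(t=1)
            -> return 1
            F(t=0)
            -> return 0
          -> return 1
          F(t=1)
          -> return 1
        -> return 2
        F(t=2) -> return 1  (same call as traced above)
      -> return 3
      F(t=3) -> return 2  (same call as traced above)
    -> return 5
    F(t=4) -> return 3  (same call as traced above)
  -> return 8
  F(t=5) -> return 5  (same call as traced above)
-> return 13

Final answer: 13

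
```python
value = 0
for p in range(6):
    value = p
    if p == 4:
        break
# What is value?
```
Trace:
  value=0
  value=0, p=0
  value=1, p=1
  value=2, p=2
  value=3, p=3
  value=4, p=4

Final answer: 4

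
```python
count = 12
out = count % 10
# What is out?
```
Trace:
  count=12
  count=12, out=2

Final answer: 2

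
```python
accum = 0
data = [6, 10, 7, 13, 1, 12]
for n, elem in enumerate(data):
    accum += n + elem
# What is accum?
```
Trace:
  accum=0
  accum=6, n=0, elem=6
  accum=17, n=1, elem=10
  accum=26, n=2, elem=7
  accum=42, n=3, elem=13
  accum=47, n=4, elem=1
  accum=64, n=5, elem=12

Final answer: 64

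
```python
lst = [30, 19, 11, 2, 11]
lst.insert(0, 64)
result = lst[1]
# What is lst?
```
Trace:
  lst=[30, 19, 11, 2, 11]
  lst=[64, 30, 19, 11, 2, 11]
  lst=[64, 30, 19, 11, 2, 11], result=30

Final answer: [64, 30, 19, 11, 2, 11]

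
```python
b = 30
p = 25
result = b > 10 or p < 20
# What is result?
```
Trace:
  b=30
  b=30, p=25
  b=30, p=25, result=True

Final answer: True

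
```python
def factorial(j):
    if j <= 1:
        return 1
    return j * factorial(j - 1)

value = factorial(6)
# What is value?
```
Call trace:
factorial(j=6)
  factorial(j=5)
    factorial(j=4)
      factorial(j=3)
        factorial(j=2)
          factorial(j=1)
          -> return 1
        -> return 2
      -> return 6
    -> return 24
  -> return 120
-> return 720

Final answer: 720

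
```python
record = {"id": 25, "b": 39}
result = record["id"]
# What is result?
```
Trace:
  record={'id': 25, 'b': 39}
  record={'id': 25, 'b': 39}, result=25

Final answer: 25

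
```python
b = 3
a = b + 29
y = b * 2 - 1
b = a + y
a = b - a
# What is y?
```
Trace:
  b=3
  b=3, a=32
  b=3, a=32, y=5
  b=37, a=32, y=5
  b=37, a=5, y=5

Final answer: 5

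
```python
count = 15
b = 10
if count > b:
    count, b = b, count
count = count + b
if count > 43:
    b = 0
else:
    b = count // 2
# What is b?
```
Trace:
  count=15
  count=15, b=10
  count=10, b=15
  count=25, b=15
  count=25, b=12

Final answer: 12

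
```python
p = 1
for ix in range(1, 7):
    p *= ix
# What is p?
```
Trace:
  p=1
  p=1, ix=1
  p=2, ix=2
  p=6, ix=3
  p=24, ix=4
  p=120, ix=5
  p=720, ix=6

Final answer: 720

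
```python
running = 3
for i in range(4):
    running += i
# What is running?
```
Trace:
  running=3
  running=3, i=0
  running=4, i=1
  running=6, i=2
  running=9, i=3

Final answer: 9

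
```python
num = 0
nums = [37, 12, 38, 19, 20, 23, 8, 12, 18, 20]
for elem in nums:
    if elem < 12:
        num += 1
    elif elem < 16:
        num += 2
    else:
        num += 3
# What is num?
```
Trace:
  num=0
  num=3, elem=37
  num=5, elem=12
  num=8, elem=38
  num=11, elem=19
  num=14, elem=20
  num=17, elem=23
  num=18, elem=8
  num=20, elem=12
  num=23, elem=18
  num=26, elem=20

Final answer: 26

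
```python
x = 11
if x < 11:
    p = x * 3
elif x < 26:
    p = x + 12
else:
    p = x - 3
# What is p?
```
Trace:
  x=11
  x=11, p=23

Final answer: 23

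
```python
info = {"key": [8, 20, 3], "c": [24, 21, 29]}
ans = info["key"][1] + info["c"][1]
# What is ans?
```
Trace:
  info={'key': [8, 20, 3], 'c': [24, 21, 29]}
  info={'key': [8, 20, 3], 'c': [24, 21, 29]}, ans=41

Final answer: 41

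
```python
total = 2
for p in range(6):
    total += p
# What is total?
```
Trace:
  total=2
  total=2, p=0
  total=3, p=1
  total=5, p=2
  total=8, p=3
  total=12, p=4
  total=17, p=5

Final answer: 17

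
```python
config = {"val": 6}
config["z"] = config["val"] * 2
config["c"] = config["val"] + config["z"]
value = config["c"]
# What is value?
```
Trace:
  config={'val': 6}
  config={'val': 6, 'z': 12}
  config={'val': 6, 'z': 12, 'c': 18}
  config={'val': 6, 'z': 12, 'c': 18}, value=18

Final answer: 18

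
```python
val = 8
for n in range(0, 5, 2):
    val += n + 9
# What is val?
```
Trace:
  val=8
  val=17, n=0
  val=28, n=2
  val=41, n=4

Final answer: 41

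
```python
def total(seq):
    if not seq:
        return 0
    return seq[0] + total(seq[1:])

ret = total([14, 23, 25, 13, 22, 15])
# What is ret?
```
Call trace:
total(seq=[14, 23, 25, 13, 22, 15])
  total(seq=[23, 25, 13, 22, 15])
    total(seq=[25, 13, 22, 15])
      total(seq=[13, 22, 15])
        total(seq=[22, 15])
          total(seq=[15])
            total(seq=[])
            -> return 0
          -> return 15
        -> return 37
      -> return 50
    -> return 75
  -> return 98
-> return 112

Final answer: 112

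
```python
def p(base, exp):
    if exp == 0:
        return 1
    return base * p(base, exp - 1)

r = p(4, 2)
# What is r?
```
Call trace:
p(base=4, exp=2)
  p(base=4, exp=1)
    p(base=4, exp=0)
    -> return 1
  -> return 4
-> return 16

Final answer: 16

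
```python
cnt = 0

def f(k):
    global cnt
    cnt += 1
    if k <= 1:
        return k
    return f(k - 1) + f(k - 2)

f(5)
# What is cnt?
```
Call trace (a repeated sub-call is expanded the first time; later identical calls just restate its return value):
f(k=5)
  f(k=4)
    f(k=3)
      f(k=2)
        f(k=1)
        -> return 1
        f(k=0)
        -> return 0
      -> return 1
      f(k=1)
      -> return 1
    -> return 2
    f(k=2) -> return 1  (same call as traced above)
  -> return 3
  f(k=3) -> return 2  (same call as traced above)
-> return 5

cnt is incremented once per call, so count the calls in each subtree. Let C(k) = number of calls made by f(k).
C(0) = C(1) = 1 (base case, no recursion); C(k) = 1 + C(k - 1) + C(k - 2) otherwise.
C(2) = 1 + C(1) + C(0) = 1 + 1 + 1 = 3
C(3) = 1 + C(2) + C(1) = 1 + 3 + 1 = 5
C(4) = 1 + C(3) + C(2) = 1 + 5 + 3 = 9
C(5) = 1 + C(4) + C(3) = 1 + 9 + 5 = 15
cnt = C(5) = 15

Final answer: 15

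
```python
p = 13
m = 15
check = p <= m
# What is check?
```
Trace:
  p=13
  p=13, m=15
  p=13, m=15, check=True

Final answer: True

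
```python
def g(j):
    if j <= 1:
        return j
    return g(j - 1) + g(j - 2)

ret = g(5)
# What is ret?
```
Call trace (a repeated sub-call is expanded the first time; later identical calls just restate its return value):
g(j=5)
  g(j=4)
    g(j=3)
      g(j=2)
        g(j=1)
        -> return 1
        g(j=0)
        -> return 0
      -> return 1
      g(j=1)
      -> return 1
    -> return 2
    g(j=2) -> return 1  (same call as traced above)
  -> return 3
  g(j=3) -> return 2  (same call as traced above)
-> return 5

Final answer: 5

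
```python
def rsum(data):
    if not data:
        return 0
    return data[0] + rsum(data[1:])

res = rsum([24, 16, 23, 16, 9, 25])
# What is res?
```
Call trace:
rsum(data=[24, 16, 23, 16, 9, 25])
  rsum(data=[16, 23, 16, 9, 25])
    rsum(data=[23, 16, 9, 25])
      rsum(data=[16, 9, 25])
        rsum(data=[9, 25])
          rsum(data=[25])
            rsum(data=[])
            -> return 0
          -> return 25
        -> return 34
      -> return 50
    -> return 73
  -> return 89
-> return 113

Final answer: 113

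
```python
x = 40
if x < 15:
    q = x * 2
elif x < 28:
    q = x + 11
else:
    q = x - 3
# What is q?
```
Trace:
  x=40
  x=40, q=37

Final answer: 37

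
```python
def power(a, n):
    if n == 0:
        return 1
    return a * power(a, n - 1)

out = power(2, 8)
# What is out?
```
Call trace:
power(a=2, n=8)
  power(a=2, n=7)
    power(a=2, n=6)
      power(a=2, n=5)
        power(a=2, n=4)
          power(a=2, n=3)
            power(a=2, n=2)
              power(a=2, n=1)
                power(a=2, n=0)
                -> return 1
              -> return 2
            -> return 4
          -> return 8
        -> return 16
      -> return 32
    -> return 64
  -> return 128
-> return 256

Final answer: 256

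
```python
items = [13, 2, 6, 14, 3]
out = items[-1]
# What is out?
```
Trace:
  items=[13, 2, 6, 14, 3]
  items=[13, 2, 6, 14, 3], out=3

Final answer: 3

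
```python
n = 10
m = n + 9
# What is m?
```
Trace:
  n=10
  n=10, m=19

Final answer: 19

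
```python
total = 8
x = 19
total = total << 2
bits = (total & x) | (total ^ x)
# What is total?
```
Trace:
  total=8
  total=8, x=19
  total=32, x=19
  total=32, x=19, bits=51

Final answer: 32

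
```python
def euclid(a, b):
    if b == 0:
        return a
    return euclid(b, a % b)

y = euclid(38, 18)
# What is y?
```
Call trace:
euclid(a=38, b=18)
  euclid(a=18, b=2)
    euclid(a=2, b=0)
    -> return 2
  -> return 2
-> return 2

Final answer: 2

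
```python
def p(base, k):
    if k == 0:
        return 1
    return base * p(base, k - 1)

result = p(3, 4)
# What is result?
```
Call trace:
p(base=3, k=4)
  p(base=3, k=3)
    p(base=3, k=2)
      p(base=3, k=1)
        p(base=3, k=0)
        -> return 1
      -> return 3
    -> return 9
  -> return 27
-> return 81

Final answer: 81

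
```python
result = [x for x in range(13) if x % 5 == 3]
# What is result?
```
Trace:
  x=0
  x=1
  x=2
  x=3
  x=4
  x=5
  x=6
  x=7
  x=8
  x=9
  x=10
  x=11
  x=12
  result=[3, 8]

Final answer: [3, 8]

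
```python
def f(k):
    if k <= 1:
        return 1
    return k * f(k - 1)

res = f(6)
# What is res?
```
Call trace:
f(k=6)
  f(k=5)
    f(k=4)
      f(k=3)
        f(k=2)
          f(k=1)
          -> return 1
        -> return 2
      -> return 6
    -> return 24
  -> return 120
-> return 720

Final answer: 720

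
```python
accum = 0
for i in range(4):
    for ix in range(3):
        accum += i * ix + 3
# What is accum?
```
Trace:
  accum=0
  accum=3, i=0, ix=0
  accum=6, i=0, ix=1
  accum=9, i=0, ix=2
  accum=12, i=1, ix=0
  accum=16, i=1, ix=1
  accum=21, i=1, ix=2
  accum=24, i=2, ix=0
  accum=29, i=2, ix=1
  accum=36, i=2, ix=2
  accum=39, i=3, ix=0
  accum=45, i=3, ix=1
  accum=54, i=3, ix=2

Final answer: 54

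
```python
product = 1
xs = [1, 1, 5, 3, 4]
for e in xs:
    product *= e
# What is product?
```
Trace:
  product=1
  product=1, e=1
  product=1, e=1
  product=5, e=5
  product=15, e=3
  product=60, e=4

Final answer: 60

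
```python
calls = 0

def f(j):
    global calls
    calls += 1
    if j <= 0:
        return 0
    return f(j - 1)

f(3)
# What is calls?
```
Call trace:
f(j=3)
  f(j=2)
    f(j=1)
      f(j=0)
      -> return 0
    -> return 0
  -> return 0
-> return 0

calls is incremented once per call. f is entered once for each j = 3, 2, 1, 0 (the j <= 0 call returns without recursing), i.e. 3 + 1 calls.
calls = 4

Final answer: 4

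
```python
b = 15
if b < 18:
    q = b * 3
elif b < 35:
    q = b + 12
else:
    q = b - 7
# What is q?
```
Trace:
  b=15
  b=15, q=45

Final answer: 45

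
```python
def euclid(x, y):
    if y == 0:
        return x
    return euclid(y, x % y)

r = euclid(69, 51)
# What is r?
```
Call trace:
euclid(x=69, y=51)
  euclid(x=51, y=18)
    euclid(x=18, y=15)
      euclid(x=15, y=3)
        euclid(x=3, y=0)
        -> return 3
      -> return 3
    -> return 3
  -> return 3
-> return 3

Final answer: 3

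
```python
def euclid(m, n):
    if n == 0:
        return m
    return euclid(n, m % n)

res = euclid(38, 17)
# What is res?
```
Call trace:
euclid(m=38, n=17)
  euclid(m=17, n=4)
    euclid(m=4, n=1)
      euclid(m=1, n=0)
      -> return 1
    -> return 1
  -> return 1
-> return 1

Final answer: 1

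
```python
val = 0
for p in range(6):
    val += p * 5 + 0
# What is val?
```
Trace:
  val=0
  val=0, p=0
  val=5, p=1
  val=15, p=2
  val=30, p=3
  val=50, p=4
  val=75, p=5

Final answer: 75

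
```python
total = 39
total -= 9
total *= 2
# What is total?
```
Trace:
  total=39
  total=30
  total=60

Final answer: 60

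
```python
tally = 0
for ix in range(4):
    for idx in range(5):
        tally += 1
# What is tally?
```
Trace:
  tally=0
  tally=1, ix=0, idx=0
  tally=2, ix=0, idx=1
  tally=3, ix=0, idx=2
  tally=4, ix=0, idx=3
  tally=5, ix=0, idx=4
  tally=6, ix=1, idx=0
  tally=7, ix=1, idx=1
  tally=8, ix=1, idx=2
  tally=9, ix=1, idx=3
  tally=10, ix=1, idx=4
  tally=11, ix=2, idx=0
  tally=12, ix=2, idx=1
  tally=13, ix=2, idx=2
  tally=14, ix=2, idx=3
  tally=15, ix=2, idx=4
  tally=16, ix=3, idx=0
  tally=17, ix=3, idx=1
  tally=18, ix=3, idx=2
  tally=19, ix=3, idx=3
  tally=20, ix=3, idx=4

Final answer: 20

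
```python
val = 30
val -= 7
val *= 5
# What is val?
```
Trace:
  val=30
  val=23
  val=115

Final answer: 115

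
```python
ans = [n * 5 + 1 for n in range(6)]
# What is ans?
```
Trace:
  n=0
  n=1
  n=2
  n=3
  n=4
  n=5
  ans=[1, 6, 11, 16, 21, 26]

Final answer: [1, 6, 11, 16, 21, 26]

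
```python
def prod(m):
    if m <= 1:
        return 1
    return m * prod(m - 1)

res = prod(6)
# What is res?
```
Call trace:
prod(m=6)
  prod(m=5)
    prod(m=4)
      prod(m=3)
        prod(m=2)
          prod(m=1)
          -> return 1
        -> return 2
      -> return 6
    -> return 24
  -> return 120
-> return 720

Final answer: 720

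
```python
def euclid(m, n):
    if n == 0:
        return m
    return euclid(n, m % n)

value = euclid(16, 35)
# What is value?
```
Call trace:
euclid(m=16, n=35)
  euclid(m=35, n=16)
    euclid(m=16, n=3)
      euclid(m=3, n=1)
        euclid(m=1, n=0)
        -> return 1
      -> return 1
    -> return 1
  -> return 1
-> return 1

Final answer: 1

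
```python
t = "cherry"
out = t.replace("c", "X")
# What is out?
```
Trace:
  t='cherry'
  t='cherry', out='Xherry'

Final answer: 'Xherry'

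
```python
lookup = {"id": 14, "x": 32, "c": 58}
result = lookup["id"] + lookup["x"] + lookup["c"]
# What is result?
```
Trace:
  lookup={'id': 14, 'x': 32, 'c': 58}
  lookup={'id': 14, 'x': 32, 'c': 58}, result=104

Final answer: 104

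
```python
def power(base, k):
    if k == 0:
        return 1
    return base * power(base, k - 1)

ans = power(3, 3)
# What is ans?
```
Call trace:
power(base=3, k=3)
  power(base=3, k=2)
    power(base=3, k=1)
      power(base=3, k=0)
      -> return 1
    -> return 3
  -> return 9
-> return 27

Final answer: 27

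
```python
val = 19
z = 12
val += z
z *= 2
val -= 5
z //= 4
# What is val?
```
Trace:
  val=19
  val=19, z=12
  val=31, z=12
  val=31, z=24
  val=26, z=24
  val=26, z=6

Final answer: 26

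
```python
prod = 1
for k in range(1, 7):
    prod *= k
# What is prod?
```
Trace:
  prod=1
  prod=1, k=1
  prod=2, k=2
  prod=6, k=3
  prod=24, k=4
  prod=120, k=5
  prod=720, k=6

Final answer: 720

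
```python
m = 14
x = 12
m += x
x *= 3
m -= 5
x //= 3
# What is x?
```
Trace:
  m=14
  m=14, x=12
  m=26, x=12
  m=26, x=36
  m=21, x=36
  m=21, x=12

Final answer: 12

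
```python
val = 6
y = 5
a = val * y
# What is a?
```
Trace:
  val=6
  val=6, y=5
  val=6, y=5, a=30

Final answer: 30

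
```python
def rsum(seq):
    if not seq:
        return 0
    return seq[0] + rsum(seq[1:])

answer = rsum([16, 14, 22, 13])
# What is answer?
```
Call trace:
rsum(seq=[16, 14, 22, 13])
  rsum(seq=[14, 22, 13])
    rsum(seq=[22, 13])
      rsum(seq=[13])
        rsum(seq=[])
        -> return 0
      -> return 13
    -> return 35
  -> return 49
-> return 65

Final answer: 65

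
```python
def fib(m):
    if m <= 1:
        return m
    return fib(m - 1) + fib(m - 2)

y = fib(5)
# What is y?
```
Call trace (a repeated sub-call is expanded the first time; later identical calls just restate its return value):
fib(m=5)
  fib(m=4)
    fib(m=3)
      fib(m=2)
        fib(m=1)
        -> return 1
        fib(m=0)
        -> return 0
      -> return 1
      fib(m=1)
      -> return 1
    -> return 2
    fib(m=2) -> return 1  (same call as traced above)
  -> return 3
  fib(m=3) -> return 2  (same call as traced above)
-> return 5

Final answer: 5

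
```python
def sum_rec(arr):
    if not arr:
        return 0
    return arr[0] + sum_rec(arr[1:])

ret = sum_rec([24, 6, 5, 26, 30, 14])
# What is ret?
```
Call trace:
sum_rec(arr=[24, 6, 5, 26, 30, 14])
  sum_rec(arr=[6, 5, 26, 30, 14])
    sum_rec(arr=[5, 26, 30, 14])
      sum_rec(arr=[26, 30, 14])
        sum_rec(arr=[30, 14])
          sum_rec(arr=[14])
            sum_rec(arr=[])
            -> return 0
          -> return 14
        -> return 44
      -> return 70
    -> return 75
  -> return 81
-> return 105

Final answer: 105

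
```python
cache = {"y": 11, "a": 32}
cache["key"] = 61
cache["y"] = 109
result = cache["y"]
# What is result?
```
Trace:
  cache={'y': 11, 'a': 32}
  cache={'y': 11, 'a': 32, 'key': 61}
  cache={'y': 109, 'a': 32, 'key': 61}
  cache={'y': 109, 'a': 32, 'key': 61}, result=109

Final answer: 109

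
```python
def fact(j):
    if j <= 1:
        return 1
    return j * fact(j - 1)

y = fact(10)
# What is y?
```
Call trace:
fact(j=10)
  fact(j=9)
    fact(j=8)
      fact(j=7)
        fact(j=6)
          fact(j=5)
            fact(j=4)
              fact(j=3)
                fact(j=2)
                  fact(j=1)
                  -> return 1
                -> return 2
              -> return 6
            -> return 24
          -> return 120
        -> return 720
      -> return 5040
    -> return 40320
  -> return 362880
-> return 3628800

Final answer: 3628800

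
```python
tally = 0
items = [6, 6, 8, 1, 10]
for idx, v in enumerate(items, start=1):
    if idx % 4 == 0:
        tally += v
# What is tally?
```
Trace:
  tally=0
  tally=0, idx=1, v=6
  tally=0, idx=2, v=6
  tally=0, idx=3, v=8
  tally=1, idx=4, v=1
  tally=1, idx=5, v=10

Final answer: 1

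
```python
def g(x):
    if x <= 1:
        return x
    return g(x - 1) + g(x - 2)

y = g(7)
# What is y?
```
Call trace (a repeated sub-call is expanded the first time; later identical calls just restate its return value):
g(x=7)
  g(x=6)
    g(x=5)
      g(x=4)
        g(x=3)
          g(x=2)
            g(x=1)
            -> return 1
            g(x=0)
            -> return 0
          -> return 1
          g(x=1)
          -> return 1
        -> return 2
        g(x=2) -> return 1  (same call as traced above)
      -> return 3
      g(x=3) -> return 2  (same call as traced above)
    -> return 5
    g(x=4) -> return 3  (same call as traced above)
  -> return 8
  g(x=5) -> return 5  (same call as traced above)
-> return 13

Final answer: 13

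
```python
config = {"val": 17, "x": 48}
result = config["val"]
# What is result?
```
Trace:
  config={'val': 17, 'x': 48}
  config={'val': 17, 'x': 48}, result=17

Final answer: 17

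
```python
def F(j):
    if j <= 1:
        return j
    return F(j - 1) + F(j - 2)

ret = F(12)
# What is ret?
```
Call trace (a repeated sub-call is expanded the first time; later identical calls just restate its return value):
F(j=12)
  F(j=11)
    F(j=10)
      F(j=9)
        F(j=8)
          F(j=7)
            F(j=6)
              F(j=5)
                F(j=4)
                  F(j=3)
                    F(j=2)
                      F(j=1)
                      -> return 1
                      F(j=0)
                      -> return 0
                    -> return 1
                    F(j=1)
                    -> return 1
                  -> return 2
                  F(j=2) -> return 1  (same call as traced above)
                -> return 3
                F(j=3) -> return 2  (same call as traced above)
              -> return 5
              F(j=4) -> return 3  (same call as traced above)
            -> return 8
            F(j=5) -> return 5  (same call as traced above)
          -> return 13
          F(j=6) -> return 8  (same call as traced above)
        -> return 21
        F(j=7) -> return 13  (same call as traced above)
      -> return 34
      F(j=8) -> return 21  (same call as traced above)
    -> return 55
    F(j=9) -> return 34  (same call as traced above)
  -> return 89
  F(j=10) -> return 55  (same call as traced above)
-> return 144

Final answer: 144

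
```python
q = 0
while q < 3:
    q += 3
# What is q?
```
Trace:
  q=0
  q=3

Final answer: 3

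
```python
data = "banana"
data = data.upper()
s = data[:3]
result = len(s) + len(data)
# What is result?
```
Trace:
  data='banana'
  data='BANANA'
  data='BANANA', s='BAN'
  data='BANANA', s='BAN', result=9

Final answer: 9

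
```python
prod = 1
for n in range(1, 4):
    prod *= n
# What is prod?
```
Trace:
  prod=1
  prod=1, n=1
  prod=2, n=2
  prod=6, n=3

Final answer: 6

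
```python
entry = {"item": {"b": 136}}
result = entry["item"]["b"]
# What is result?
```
Trace:
  entry={'item': {'b': 136}}
  entry={'item': {'b': 136}}, result=136

Final answer: 136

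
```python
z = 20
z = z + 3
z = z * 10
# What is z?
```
Trace:
  z=20
  z=23
  z=230

Final answer: 230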